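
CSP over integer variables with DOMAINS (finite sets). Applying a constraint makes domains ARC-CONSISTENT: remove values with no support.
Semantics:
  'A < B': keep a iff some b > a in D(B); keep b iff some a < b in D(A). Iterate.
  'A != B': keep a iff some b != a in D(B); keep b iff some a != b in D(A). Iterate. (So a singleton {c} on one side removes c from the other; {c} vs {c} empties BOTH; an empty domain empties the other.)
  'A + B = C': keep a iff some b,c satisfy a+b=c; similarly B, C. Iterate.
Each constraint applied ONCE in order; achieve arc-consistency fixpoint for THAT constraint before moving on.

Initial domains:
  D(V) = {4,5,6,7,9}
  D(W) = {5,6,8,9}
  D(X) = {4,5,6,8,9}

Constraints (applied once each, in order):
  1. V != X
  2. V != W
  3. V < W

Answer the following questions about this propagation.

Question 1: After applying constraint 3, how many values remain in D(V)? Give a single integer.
Answer: 4

Derivation:
Constraint 1 (V != X) on D(V)={4,5,6,7,9} D(X)={4,5,6,8,9}: no change
Constraint 2 (V != W) on D(V)={4,5,6,7,9} D(W)={5,6,8,9}: no change
Constraint 3 (V < W) on D(V)={4,5,6,7,9} D(W)={5,6,8,9}: V {4,5,6,7,9}->{4,5,6,7}
So after constraint 3: D(V)={4,5,6,7}, size = 4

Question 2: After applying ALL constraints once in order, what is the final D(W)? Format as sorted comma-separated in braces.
Answer: {5,6,8,9}

Derivation:
Constraint 1 (V != X) on D(V)={4,5,6,7,9} D(X)={4,5,6,8,9}: no change
Constraint 2 (V != W) on D(V)={4,5,6,7,9} D(W)={5,6,8,9}: no change
Constraint 3 (V < W) on D(V)={4,5,6,7,9} D(W)={5,6,8,9}: V {4,5,6,7,9}->{4,5,6,7}
So after all 3 constraints: D(W) = {5,6,8,9}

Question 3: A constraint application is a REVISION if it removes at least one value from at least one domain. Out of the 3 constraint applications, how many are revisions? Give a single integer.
Answer: 1

Derivation:
Constraint 1 (V != X) on D(V)={4,5,6,7,9} D(X)={4,5,6,8,9}: no change => not a revision
Constraint 2 (V != W) on D(V)={4,5,6,7,9} D(W)={5,6,8,9}: no change => not a revision
Constraint 3 (V < W) on D(V)={4,5,6,7,9} D(W)={5,6,8,9}: V {4,5,6,7,9}->{4,5,6,7} => REVISION
Total revisions = 1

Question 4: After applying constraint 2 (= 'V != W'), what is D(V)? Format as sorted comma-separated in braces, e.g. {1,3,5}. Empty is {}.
Constraint 1 (V != X) on D(V)={4,5,6,7,9} D(X)={4,5,6,8,9}: no change
Constraint 2 (V != W) on D(V)={4,5,6,7,9} D(W)={5,6,8,9}: no change
So after constraint 2: D(V) = {4,5,6,7,9}

Answer: {4,5,6,7,9}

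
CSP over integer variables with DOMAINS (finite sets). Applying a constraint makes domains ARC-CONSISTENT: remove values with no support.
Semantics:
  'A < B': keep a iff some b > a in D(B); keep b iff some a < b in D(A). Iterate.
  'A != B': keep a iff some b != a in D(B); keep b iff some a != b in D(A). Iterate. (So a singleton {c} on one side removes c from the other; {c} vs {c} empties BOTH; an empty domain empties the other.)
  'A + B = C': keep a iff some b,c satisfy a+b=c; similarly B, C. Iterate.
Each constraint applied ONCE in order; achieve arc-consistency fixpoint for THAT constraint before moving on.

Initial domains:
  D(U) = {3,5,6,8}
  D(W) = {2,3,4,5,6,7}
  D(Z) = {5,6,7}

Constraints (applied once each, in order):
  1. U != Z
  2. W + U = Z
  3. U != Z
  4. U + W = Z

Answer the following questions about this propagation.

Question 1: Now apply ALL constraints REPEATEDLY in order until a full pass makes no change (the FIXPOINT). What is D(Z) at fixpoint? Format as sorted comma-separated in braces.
Answer: {5,6,7}

Derivation:
pass 0 (initial): D(Z)={5,6,7}
pass 1: U {3,5,6,8}->{3,5}; W {2,3,4,5,6,7}->{2,3,4}
pass 2: no change
Fixpoint after 2 passes: D(Z) = {5,6,7}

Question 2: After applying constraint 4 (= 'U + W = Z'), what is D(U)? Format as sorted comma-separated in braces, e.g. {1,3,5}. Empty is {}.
Constraint 1 (U != Z) on D(U)={3,5,6,8} D(Z)={5,6,7}: no change
Constraint 2 (W + U = Z) on D(W)={2,3,4,5,6,7} D(U)={3,5,6,8} D(Z)={5,6,7}: W {2,3,4,5,6,7}->{2,3,4}; U {3,5,6,8}->{3,5}
Constraint 3 (U != Z) on D(U)={3,5} D(Z)={5,6,7}: no change
Constraint 4 (U + W = Z) on D(U)={3,5} D(W)={2,3,4} D(Z)={5,6,7}: no change
So after constraint 4: D(U) = {3,5}

Answer: {3,5}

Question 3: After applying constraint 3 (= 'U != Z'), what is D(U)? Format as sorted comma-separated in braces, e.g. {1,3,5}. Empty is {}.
Answer: {3,5}

Derivation:
Constraint 1 (U != Z) on D(U)={3,5,6,8} D(Z)={5,6,7}: no change
Constraint 2 (W + U = Z) on D(W)={2,3,4,5,6,7} D(U)={3,5,6,8} D(Z)={5,6,7}: W {2,3,4,5,6,7}->{2,3,4}; U {3,5,6,8}->{3,5}
Constraint 3 (U != Z) on D(U)={3,5} D(Z)={5,6,7}: no change
So after constraint 3: D(U) = {3,5}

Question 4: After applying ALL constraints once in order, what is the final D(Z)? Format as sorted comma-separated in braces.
Constraint 1 (U != Z) on D(U)={3,5,6,8} D(Z)={5,6,7}: no change
Constraint 2 (W + U = Z) on D(W)={2,3,4,5,6,7} D(U)={3,5,6,8} D(Z)={5,6,7}: W {2,3,4,5,6,7}->{2,3,4}; U {3,5,6,8}->{3,5}
Constraint 3 (U != Z) on D(U)={3,5} D(Z)={5,6,7}: no change
Constraint 4 (U + W = Z) on D(U)={3,5} D(W)={2,3,4} D(Z)={5,6,7}: no change
So after all 4 constraints: D(Z) = {5,6,7}

Answer: {5,6,7}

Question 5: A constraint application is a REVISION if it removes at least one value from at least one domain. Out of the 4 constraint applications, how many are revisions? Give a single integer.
Answer: 1

Derivation:
Constraint 1 (U != Z) on D(U)={3,5,6,8} D(Z)={5,6,7}: no change => not a revision
Constraint 2 (W + U = Z) on D(W)={2,3,4,5,6,7} D(U)={3,5,6,8} D(Z)={5,6,7}: W {2,3,4,5,6,7}->{2,3,4}; U {3,5,6,8}->{3,5} => REVISION
Constraint 3 (U != Z) on D(U)={3,5} D(Z)={5,6,7}: no change => not a revision
Constraint 4 (U + W = Z) on D(U)={3,5} D(W)={2,3,4} D(Z)={5,6,7}: no change => not a revision
Total revisions = 1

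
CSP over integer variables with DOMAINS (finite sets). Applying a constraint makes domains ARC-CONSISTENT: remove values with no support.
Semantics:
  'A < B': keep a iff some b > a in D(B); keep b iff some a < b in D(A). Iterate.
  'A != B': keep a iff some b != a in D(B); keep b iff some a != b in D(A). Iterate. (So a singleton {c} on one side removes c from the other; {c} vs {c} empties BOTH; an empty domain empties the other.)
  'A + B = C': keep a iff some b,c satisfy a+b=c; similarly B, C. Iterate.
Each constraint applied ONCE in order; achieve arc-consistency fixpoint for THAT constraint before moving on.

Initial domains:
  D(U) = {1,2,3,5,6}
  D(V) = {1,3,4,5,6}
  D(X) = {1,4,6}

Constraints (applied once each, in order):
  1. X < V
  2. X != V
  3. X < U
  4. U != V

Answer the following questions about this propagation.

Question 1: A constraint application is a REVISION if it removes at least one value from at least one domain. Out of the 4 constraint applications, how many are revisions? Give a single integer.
Answer: 2

Derivation:
Constraint 1 (X < V) on D(X)={1,4,6} D(V)={1,3,4,5,6}: X {1,4,6}->{1,4}; V {1,3,4,5,6}->{3,4,5,6} => REVISION
Constraint 2 (X != V) on D(X)={1,4} D(V)={3,4,5,6}: no change => not a revision
Constraint 3 (X < U) on D(X)={1,4} D(U)={1,2,3,5,6}: U {1,2,3,5,6}->{2,3,5,6} => REVISION
Constraint 4 (U != V) on D(U)={2,3,5,6} D(V)={3,4,5,6}: no change => not a revision
Total revisions = 2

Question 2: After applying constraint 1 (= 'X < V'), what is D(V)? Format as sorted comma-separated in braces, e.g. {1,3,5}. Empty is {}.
Answer: {3,4,5,6}

Derivation:
Constraint 1 (X < V) on D(X)={1,4,6} D(V)={1,3,4,5,6}: X {1,4,6}->{1,4}; V {1,3,4,5,6}->{3,4,5,6}
So after constraint 1: D(V) = {3,4,5,6}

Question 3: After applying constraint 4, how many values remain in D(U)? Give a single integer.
Constraint 1 (X < V) on D(X)={1,4,6} D(V)={1,3,4,5,6}: X {1,4,6}->{1,4}; V {1,3,4,5,6}->{3,4,5,6}
Constraint 2 (X != V) on D(X)={1,4} D(V)={3,4,5,6}: no change
Constraint 3 (X < U) on D(X)={1,4} D(U)={1,2,3,5,6}: U {1,2,3,5,6}->{2,3,5,6}
Constraint 4 (U != V) on D(U)={2,3,5,6} D(V)={3,4,5,6}: no change
So after constraint 4: D(U)={2,3,5,6}, size = 4

Answer: 4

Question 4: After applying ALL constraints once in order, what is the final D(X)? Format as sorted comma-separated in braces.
Answer: {1,4}

Derivation:
Constraint 1 (X < V) on D(X)={1,4,6} D(V)={1,3,4,5,6}: X {1,4,6}->{1,4}; V {1,3,4,5,6}->{3,4,5,6}
Constraint 2 (X != V) on D(X)={1,4} D(V)={3,4,5,6}: no change
Constraint 3 (X < U) on D(X)={1,4} D(U)={1,2,3,5,6}: U {1,2,3,5,6}->{2,3,5,6}
Constraint 4 (U != V) on D(U)={2,3,5,6} D(V)={3,4,5,6}: no change
So after all 4 constraints: D(X) = {1,4}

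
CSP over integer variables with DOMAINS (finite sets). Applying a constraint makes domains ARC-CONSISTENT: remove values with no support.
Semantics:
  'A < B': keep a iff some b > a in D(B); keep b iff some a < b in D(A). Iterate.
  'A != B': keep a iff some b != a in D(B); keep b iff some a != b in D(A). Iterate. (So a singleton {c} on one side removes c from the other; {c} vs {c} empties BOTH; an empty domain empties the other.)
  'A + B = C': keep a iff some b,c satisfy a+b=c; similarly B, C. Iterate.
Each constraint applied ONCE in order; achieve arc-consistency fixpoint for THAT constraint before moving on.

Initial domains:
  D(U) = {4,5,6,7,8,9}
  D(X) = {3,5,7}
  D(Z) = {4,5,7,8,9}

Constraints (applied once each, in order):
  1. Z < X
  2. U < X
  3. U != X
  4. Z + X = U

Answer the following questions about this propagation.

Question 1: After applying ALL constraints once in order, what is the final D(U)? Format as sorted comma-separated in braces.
Answer: {}

Derivation:
Constraint 1 (Z < X) on D(Z)={4,5,7,8,9} D(X)={3,5,7}: Z {4,5,7,8,9}->{4,5}; X {3,5,7}->{5,7}
Constraint 2 (U < X) on D(U)={4,5,6,7,8,9} D(X)={5,7}: U {4,5,6,7,8,9}->{4,5,6}
Constraint 3 (U != X) on D(U)={4,5,6} D(X)={5,7}: no change
Constraint 4 (Z + X = U) on D(Z)={4,5} D(X)={5,7} D(U)={4,5,6}: Z {4,5}->{}; X {5,7}->{}; U {4,5,6}->{}
So after all 4 constraints: D(U) = {}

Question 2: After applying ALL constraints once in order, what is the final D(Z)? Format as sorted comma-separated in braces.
Constraint 1 (Z < X) on D(Z)={4,5,7,8,9} D(X)={3,5,7}: Z {4,5,7,8,9}->{4,5}; X {3,5,7}->{5,7}
Constraint 2 (U < X) on D(U)={4,5,6,7,8,9} D(X)={5,7}: U {4,5,6,7,8,9}->{4,5,6}
Constraint 3 (U != X) on D(U)={4,5,6} D(X)={5,7}: no change
Constraint 4 (Z + X = U) on D(Z)={4,5} D(X)={5,7} D(U)={4,5,6}: Z {4,5}->{}; X {5,7}->{}; U {4,5,6}->{}
So after all 4 constraints: D(Z) = {}

Answer: {}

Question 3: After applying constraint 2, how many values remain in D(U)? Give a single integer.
Constraint 1 (Z < X) on D(Z)={4,5,7,8,9} D(X)={3,5,7}: Z {4,5,7,8,9}->{4,5}; X {3,5,7}->{5,7}
Constraint 2 (U < X) on D(U)={4,5,6,7,8,9} D(X)={5,7}: U {4,5,6,7,8,9}->{4,5,6}
So after constraint 2: D(U)={4,5,6}, size = 3

Answer: 3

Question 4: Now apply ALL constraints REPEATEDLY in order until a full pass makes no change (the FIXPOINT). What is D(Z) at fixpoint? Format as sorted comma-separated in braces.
Answer: {}

Derivation:
pass 0 (initial): D(Z)={4,5,7,8,9}
pass 1: U {4,5,6,7,8,9}->{}; X {3,5,7}->{}; Z {4,5,7,8,9}->{}
pass 2: no change
Fixpoint after 2 passes: D(Z) = {}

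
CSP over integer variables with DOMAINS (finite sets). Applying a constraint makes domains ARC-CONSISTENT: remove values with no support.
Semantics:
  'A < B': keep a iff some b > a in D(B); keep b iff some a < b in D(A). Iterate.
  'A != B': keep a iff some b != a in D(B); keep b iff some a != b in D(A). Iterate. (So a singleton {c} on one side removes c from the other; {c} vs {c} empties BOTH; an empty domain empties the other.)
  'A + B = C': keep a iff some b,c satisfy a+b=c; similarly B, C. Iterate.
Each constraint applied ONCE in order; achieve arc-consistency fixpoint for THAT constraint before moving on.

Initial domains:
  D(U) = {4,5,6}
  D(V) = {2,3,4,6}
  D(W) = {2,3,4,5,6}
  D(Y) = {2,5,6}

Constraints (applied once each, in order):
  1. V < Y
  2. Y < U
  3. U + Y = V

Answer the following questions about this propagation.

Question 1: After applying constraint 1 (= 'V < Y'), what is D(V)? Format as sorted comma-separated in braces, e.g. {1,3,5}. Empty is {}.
Constraint 1 (V < Y) on D(V)={2,3,4,6} D(Y)={2,5,6}: V {2,3,4,6}->{2,3,4}; Y {2,5,6}->{5,6}
So after constraint 1: D(V) = {2,3,4}

Answer: {2,3,4}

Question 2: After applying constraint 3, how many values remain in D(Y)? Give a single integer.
Answer: 0

Derivation:
Constraint 1 (V < Y) on D(V)={2,3,4,6} D(Y)={2,5,6}: V {2,3,4,6}->{2,3,4}; Y {2,5,6}->{5,6}
Constraint 2 (Y < U) on D(Y)={5,6} D(U)={4,5,6}: Y {5,6}->{5}; U {4,5,6}->{6}
Constraint 3 (U + Y = V) on D(U)={6} D(Y)={5} D(V)={2,3,4}: U {6}->{}; Y {5}->{}; V {2,3,4}->{}
So after constraint 3: D(Y)={}, size = 0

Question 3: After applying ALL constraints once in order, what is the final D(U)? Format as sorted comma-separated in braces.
Constraint 1 (V < Y) on D(V)={2,3,4,6} D(Y)={2,5,6}: V {2,3,4,6}->{2,3,4}; Y {2,5,6}->{5,6}
Constraint 2 (Y < U) on D(Y)={5,6} D(U)={4,5,6}: Y {5,6}->{5}; U {4,5,6}->{6}
Constraint 3 (U + Y = V) on D(U)={6} D(Y)={5} D(V)={2,3,4}: U {6}->{}; Y {5}->{}; V {2,3,4}->{}
So after all 3 constraints: D(U) = {}

Answer: {}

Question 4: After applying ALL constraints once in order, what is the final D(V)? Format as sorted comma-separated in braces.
Answer: {}

Derivation:
Constraint 1 (V < Y) on D(V)={2,3,4,6} D(Y)={2,5,6}: V {2,3,4,6}->{2,3,4}; Y {2,5,6}->{5,6}
Constraint 2 (Y < U) on D(Y)={5,6} D(U)={4,5,6}: Y {5,6}->{5}; U {4,5,6}->{6}
Constraint 3 (U + Y = V) on D(U)={6} D(Y)={5} D(V)={2,3,4}: U {6}->{}; Y {5}->{}; V {2,3,4}->{}
So after all 3 constraints: D(V) = {}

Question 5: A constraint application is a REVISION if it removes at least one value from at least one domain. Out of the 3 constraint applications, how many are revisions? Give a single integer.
Constraint 1 (V < Y) on D(V)={2,3,4,6} D(Y)={2,5,6}: V {2,3,4,6}->{2,3,4}; Y {2,5,6}->{5,6} => REVISION
Constraint 2 (Y < U) on D(Y)={5,6} D(U)={4,5,6}: Y {5,6}->{5}; U {4,5,6}->{6} => REVISION
Constraint 3 (U + Y = V) on D(U)={6} D(Y)={5} D(V)={2,3,4}: U {6}->{}; Y {5}->{}; V {2,3,4}->{} => REVISION
Total revisions = 3

Answer: 3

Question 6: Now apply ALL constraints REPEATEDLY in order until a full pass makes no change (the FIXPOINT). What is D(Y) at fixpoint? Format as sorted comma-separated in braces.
pass 0 (initial): D(Y)={2,5,6}
pass 1: U {4,5,6}->{}; V {2,3,4,6}->{}; Y {2,5,6}->{}
pass 2: no change
Fixpoint after 2 passes: D(Y) = {}

Answer: {}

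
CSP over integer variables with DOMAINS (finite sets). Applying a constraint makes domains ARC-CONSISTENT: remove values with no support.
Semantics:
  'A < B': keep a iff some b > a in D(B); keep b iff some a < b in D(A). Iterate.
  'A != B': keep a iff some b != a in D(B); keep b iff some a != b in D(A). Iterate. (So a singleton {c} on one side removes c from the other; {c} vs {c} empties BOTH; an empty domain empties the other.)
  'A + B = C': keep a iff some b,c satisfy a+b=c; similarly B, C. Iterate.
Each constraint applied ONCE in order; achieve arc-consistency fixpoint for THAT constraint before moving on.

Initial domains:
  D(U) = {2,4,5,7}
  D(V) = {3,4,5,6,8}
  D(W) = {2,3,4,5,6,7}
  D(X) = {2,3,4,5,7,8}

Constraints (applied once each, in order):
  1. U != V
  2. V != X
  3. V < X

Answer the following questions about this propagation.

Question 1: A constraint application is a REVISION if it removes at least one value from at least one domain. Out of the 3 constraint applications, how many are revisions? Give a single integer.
Constraint 1 (U != V) on D(U)={2,4,5,7} D(V)={3,4,5,6,8}: no change => not a revision
Constraint 2 (V != X) on D(V)={3,4,5,6,8} D(X)={2,3,4,5,7,8}: no change => not a revision
Constraint 3 (V < X) on D(V)={3,4,5,6,8} D(X)={2,3,4,5,7,8}: V {3,4,5,6,8}->{3,4,5,6}; X {2,3,4,5,7,8}->{4,5,7,8} => REVISION
Total revisions = 1

Answer: 1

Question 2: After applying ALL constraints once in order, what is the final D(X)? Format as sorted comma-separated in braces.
Answer: {4,5,7,8}

Derivation:
Constraint 1 (U != V) on D(U)={2,4,5,7} D(V)={3,4,5,6,8}: no change
Constraint 2 (V != X) on D(V)={3,4,5,6,8} D(X)={2,3,4,5,7,8}: no change
Constraint 3 (V < X) on D(V)={3,4,5,6,8} D(X)={2,3,4,5,7,8}: V {3,4,5,6,8}->{3,4,5,6}; X {2,3,4,5,7,8}->{4,5,7,8}
So after all 3 constraints: D(X) = {4,5,7,8}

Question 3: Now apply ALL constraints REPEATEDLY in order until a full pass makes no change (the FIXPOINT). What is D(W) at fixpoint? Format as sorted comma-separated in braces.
Answer: {2,3,4,5,6,7}

Derivation:
pass 0 (initial): D(W)={2,3,4,5,6,7}
pass 1: V {3,4,5,6,8}->{3,4,5,6}; X {2,3,4,5,7,8}->{4,5,7,8}
pass 2: no change
Fixpoint after 2 passes: D(W) = {2,3,4,5,6,7}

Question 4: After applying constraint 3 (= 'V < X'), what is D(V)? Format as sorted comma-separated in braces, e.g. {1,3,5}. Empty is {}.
Answer: {3,4,5,6}

Derivation:
Constraint 1 (U != V) on D(U)={2,4,5,7} D(V)={3,4,5,6,8}: no change
Constraint 2 (V != X) on D(V)={3,4,5,6,8} D(X)={2,3,4,5,7,8}: no change
Constraint 3 (V < X) on D(V)={3,4,5,6,8} D(X)={2,3,4,5,7,8}: V {3,4,5,6,8}->{3,4,5,6}; X {2,3,4,5,7,8}->{4,5,7,8}
So after constraint 3: D(V) = {3,4,5,6}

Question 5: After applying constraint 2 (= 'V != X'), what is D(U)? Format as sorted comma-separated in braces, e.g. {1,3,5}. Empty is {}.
Answer: {2,4,5,7}

Derivation:
Constraint 1 (U != V) on D(U)={2,4,5,7} D(V)={3,4,5,6,8}: no change
Constraint 2 (V != X) on D(V)={3,4,5,6,8} D(X)={2,3,4,5,7,8}: no change
So after constraint 2: D(U) = {2,4,5,7}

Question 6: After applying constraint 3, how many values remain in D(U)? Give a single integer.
Answer: 4

Derivation:
Constraint 1 (U != V) on D(U)={2,4,5,7} D(V)={3,4,5,6,8}: no change
Constraint 2 (V != X) on D(V)={3,4,5,6,8} D(X)={2,3,4,5,7,8}: no change
Constraint 3 (V < X) on D(V)={3,4,5,6,8} D(X)={2,3,4,5,7,8}: V {3,4,5,6,8}->{3,4,5,6}; X {2,3,4,5,7,8}->{4,5,7,8}
So after constraint 3: D(U)={2,4,5,7}, size = 4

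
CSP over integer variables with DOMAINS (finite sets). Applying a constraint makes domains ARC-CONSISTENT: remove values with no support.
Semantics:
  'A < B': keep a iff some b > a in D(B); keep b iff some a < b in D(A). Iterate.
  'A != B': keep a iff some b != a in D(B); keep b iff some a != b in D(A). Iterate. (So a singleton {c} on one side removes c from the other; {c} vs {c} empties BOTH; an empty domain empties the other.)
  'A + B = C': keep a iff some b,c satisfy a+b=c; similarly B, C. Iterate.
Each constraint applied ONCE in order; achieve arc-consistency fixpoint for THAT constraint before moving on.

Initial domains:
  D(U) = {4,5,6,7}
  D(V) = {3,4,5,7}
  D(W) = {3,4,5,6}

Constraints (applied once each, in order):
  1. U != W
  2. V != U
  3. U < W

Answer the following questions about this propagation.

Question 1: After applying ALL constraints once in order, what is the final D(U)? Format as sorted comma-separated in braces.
Answer: {4,5}

Derivation:
Constraint 1 (U != W) on D(U)={4,5,6,7} D(W)={3,4,5,6}: no change
Constraint 2 (V != U) on D(V)={3,4,5,7} D(U)={4,5,6,7}: no change
Constraint 3 (U < W) on D(U)={4,5,6,7} D(W)={3,4,5,6}: U {4,5,6,7}->{4,5}; W {3,4,5,6}->{5,6}
So after all 3 constraints: D(U) = {4,5}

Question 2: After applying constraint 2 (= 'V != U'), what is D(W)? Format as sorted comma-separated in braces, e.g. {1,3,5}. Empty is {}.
Answer: {3,4,5,6}

Derivation:
Constraint 1 (U != W) on D(U)={4,5,6,7} D(W)={3,4,5,6}: no change
Constraint 2 (V != U) on D(V)={3,4,5,7} D(U)={4,5,6,7}: no change
So after constraint 2: D(W) = {3,4,5,6}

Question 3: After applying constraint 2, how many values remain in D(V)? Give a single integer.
Answer: 4

Derivation:
Constraint 1 (U != W) on D(U)={4,5,6,7} D(W)={3,4,5,6}: no change
Constraint 2 (V != U) on D(V)={3,4,5,7} D(U)={4,5,6,7}: no change
So after constraint 2: D(V)={3,4,5,7}, size = 4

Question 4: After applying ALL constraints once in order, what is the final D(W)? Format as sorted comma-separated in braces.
Constraint 1 (U != W) on D(U)={4,5,6,7} D(W)={3,4,5,6}: no change
Constraint 2 (V != U) on D(V)={3,4,5,7} D(U)={4,5,6,7}: no change
Constraint 3 (U < W) on D(U)={4,5,6,7} D(W)={3,4,5,6}: U {4,5,6,7}->{4,5}; W {3,4,5,6}->{5,6}
So after all 3 constraints: D(W) = {5,6}

Answer: {5,6}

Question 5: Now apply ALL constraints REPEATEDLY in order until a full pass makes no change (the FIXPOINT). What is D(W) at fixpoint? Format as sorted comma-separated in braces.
pass 0 (initial): D(W)={3,4,5,6}
pass 1: U {4,5,6,7}->{4,5}; W {3,4,5,6}->{5,6}
pass 2: no change
Fixpoint after 2 passes: D(W) = {5,6}

Answer: {5,6}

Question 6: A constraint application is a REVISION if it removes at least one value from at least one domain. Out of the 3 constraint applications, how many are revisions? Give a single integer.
Answer: 1

Derivation:
Constraint 1 (U != W) on D(U)={4,5,6,7} D(W)={3,4,5,6}: no change => not a revision
Constraint 2 (V != U) on D(V)={3,4,5,7} D(U)={4,5,6,7}: no change => not a revision
Constraint 3 (U < W) on D(U)={4,5,6,7} D(W)={3,4,5,6}: U {4,5,6,7}->{4,5}; W {3,4,5,6}->{5,6} => REVISION
Total revisions = 1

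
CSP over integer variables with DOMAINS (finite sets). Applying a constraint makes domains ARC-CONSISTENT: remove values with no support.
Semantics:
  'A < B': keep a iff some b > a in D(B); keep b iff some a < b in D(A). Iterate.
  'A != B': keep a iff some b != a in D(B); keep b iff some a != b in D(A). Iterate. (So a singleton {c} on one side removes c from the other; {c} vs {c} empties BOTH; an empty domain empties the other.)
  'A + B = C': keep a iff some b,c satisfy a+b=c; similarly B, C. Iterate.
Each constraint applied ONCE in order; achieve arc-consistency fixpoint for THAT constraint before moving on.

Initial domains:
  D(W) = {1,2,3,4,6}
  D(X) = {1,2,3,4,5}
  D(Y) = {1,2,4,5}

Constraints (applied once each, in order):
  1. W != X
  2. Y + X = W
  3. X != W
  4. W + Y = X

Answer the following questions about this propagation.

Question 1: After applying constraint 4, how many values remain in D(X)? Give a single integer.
Constraint 1 (W != X) on D(W)={1,2,3,4,6} D(X)={1,2,3,4,5}: no change
Constraint 2 (Y + X = W) on D(Y)={1,2,4,5} D(X)={1,2,3,4,5} D(W)={1,2,3,4,6}: W {1,2,3,4,6}->{2,3,4,6}
Constraint 3 (X != W) on D(X)={1,2,3,4,5} D(W)={2,3,4,6}: no change
Constraint 4 (W + Y = X) on D(W)={2,3,4,6} D(Y)={1,2,4,5} D(X)={1,2,3,4,5}: W {2,3,4,6}->{2,3,4}; Y {1,2,4,5}->{1,2}; X {1,2,3,4,5}->{3,4,5}
So after constraint 4: D(X)={3,4,5}, size = 3

Answer: 3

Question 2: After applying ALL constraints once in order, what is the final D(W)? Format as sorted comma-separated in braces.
Answer: {2,3,4}

Derivation:
Constraint 1 (W != X) on D(W)={1,2,3,4,6} D(X)={1,2,3,4,5}: no change
Constraint 2 (Y + X = W) on D(Y)={1,2,4,5} D(X)={1,2,3,4,5} D(W)={1,2,3,4,6}: W {1,2,3,4,6}->{2,3,4,6}
Constraint 3 (X != W) on D(X)={1,2,3,4,5} D(W)={2,3,4,6}: no change
Constraint 4 (W + Y = X) on D(W)={2,3,4,6} D(Y)={1,2,4,5} D(X)={1,2,3,4,5}: W {2,3,4,6}->{2,3,4}; Y {1,2,4,5}->{1,2}; X {1,2,3,4,5}->{3,4,5}
So after all 4 constraints: D(W) = {2,3,4}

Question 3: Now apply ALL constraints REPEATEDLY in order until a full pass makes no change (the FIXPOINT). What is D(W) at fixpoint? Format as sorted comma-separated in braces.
Answer: {}

Derivation:
pass 0 (initial): D(W)={1,2,3,4,6}
pass 1: W {1,2,3,4,6}->{2,3,4}; X {1,2,3,4,5}->{3,4,5}; Y {1,2,4,5}->{1,2}
pass 2: W {2,3,4}->{}; X {3,4,5}->{}; Y {1,2}->{}
pass 3: no change
Fixpoint after 3 passes: D(W) = {}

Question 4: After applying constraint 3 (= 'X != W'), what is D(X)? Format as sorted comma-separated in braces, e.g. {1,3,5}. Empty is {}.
Constraint 1 (W != X) on D(W)={1,2,3,4,6} D(X)={1,2,3,4,5}: no change
Constraint 2 (Y + X = W) on D(Y)={1,2,4,5} D(X)={1,2,3,4,5} D(W)={1,2,3,4,6}: W {1,2,3,4,6}->{2,3,4,6}
Constraint 3 (X != W) on D(X)={1,2,3,4,5} D(W)={2,3,4,6}: no change
So after constraint 3: D(X) = {1,2,3,4,5}

Answer: {1,2,3,4,5}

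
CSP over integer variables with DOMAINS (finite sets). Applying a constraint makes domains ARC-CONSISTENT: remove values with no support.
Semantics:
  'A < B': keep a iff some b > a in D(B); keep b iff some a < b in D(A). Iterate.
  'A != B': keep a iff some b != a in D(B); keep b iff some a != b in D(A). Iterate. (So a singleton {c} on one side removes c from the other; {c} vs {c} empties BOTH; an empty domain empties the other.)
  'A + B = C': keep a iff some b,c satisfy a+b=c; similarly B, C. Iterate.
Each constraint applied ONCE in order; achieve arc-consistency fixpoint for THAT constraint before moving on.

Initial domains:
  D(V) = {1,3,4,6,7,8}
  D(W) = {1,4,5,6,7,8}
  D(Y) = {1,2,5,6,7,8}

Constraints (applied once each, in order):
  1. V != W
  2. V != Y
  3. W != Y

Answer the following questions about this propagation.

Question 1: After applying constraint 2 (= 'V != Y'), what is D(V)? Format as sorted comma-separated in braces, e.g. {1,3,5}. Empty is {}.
Constraint 1 (V != W) on D(V)={1,3,4,6,7,8} D(W)={1,4,5,6,7,8}: no change
Constraint 2 (V != Y) on D(V)={1,3,4,6,7,8} D(Y)={1,2,5,6,7,8}: no change
So after constraint 2: D(V) = {1,3,4,6,7,8}

Answer: {1,3,4,6,7,8}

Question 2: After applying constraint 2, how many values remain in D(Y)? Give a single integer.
Constraint 1 (V != W) on D(V)={1,3,4,6,7,8} D(W)={1,4,5,6,7,8}: no change
Constraint 2 (V != Y) on D(V)={1,3,4,6,7,8} D(Y)={1,2,5,6,7,8}: no change
So after constraint 2: D(Y)={1,2,5,6,7,8}, size = 6

Answer: 6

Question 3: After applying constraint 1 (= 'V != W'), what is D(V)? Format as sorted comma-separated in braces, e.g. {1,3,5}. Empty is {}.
Answer: {1,3,4,6,7,8}

Derivation:
Constraint 1 (V != W) on D(V)={1,3,4,6,7,8} D(W)={1,4,5,6,7,8}: no change
So after constraint 1: D(V) = {1,3,4,6,7,8}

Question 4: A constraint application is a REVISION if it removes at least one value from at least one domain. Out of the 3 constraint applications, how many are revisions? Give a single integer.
Answer: 0

Derivation:
Constraint 1 (V != W) on D(V)={1,3,4,6,7,8} D(W)={1,4,5,6,7,8}: no change => not a revision
Constraint 2 (V != Y) on D(V)={1,3,4,6,7,8} D(Y)={1,2,5,6,7,8}: no change => not a revision
Constraint 3 (W != Y) on D(W)={1,4,5,6,7,8} D(Y)={1,2,5,6,7,8}: no change => not a revision
Total revisions = 0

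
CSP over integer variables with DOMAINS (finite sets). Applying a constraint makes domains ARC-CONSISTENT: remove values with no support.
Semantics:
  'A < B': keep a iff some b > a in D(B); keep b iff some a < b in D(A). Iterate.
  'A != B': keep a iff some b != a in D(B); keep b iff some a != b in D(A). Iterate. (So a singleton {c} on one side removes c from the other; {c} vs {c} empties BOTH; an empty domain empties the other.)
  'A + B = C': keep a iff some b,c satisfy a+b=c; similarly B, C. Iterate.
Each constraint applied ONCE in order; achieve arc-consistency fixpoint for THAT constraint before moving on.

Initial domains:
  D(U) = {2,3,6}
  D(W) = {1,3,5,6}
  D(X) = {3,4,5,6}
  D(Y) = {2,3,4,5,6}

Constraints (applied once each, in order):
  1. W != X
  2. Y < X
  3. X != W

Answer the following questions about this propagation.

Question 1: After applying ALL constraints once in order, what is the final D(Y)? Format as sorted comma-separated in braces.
Answer: {2,3,4,5}

Derivation:
Constraint 1 (W != X) on D(W)={1,3,5,6} D(X)={3,4,5,6}: no change
Constraint 2 (Y < X) on D(Y)={2,3,4,5,6} D(X)={3,4,5,6}: Y {2,3,4,5,6}->{2,3,4,5}
Constraint 3 (X != W) on D(X)={3,4,5,6} D(W)={1,3,5,6}: no change
So after all 3 constraints: D(Y) = {2,3,4,5}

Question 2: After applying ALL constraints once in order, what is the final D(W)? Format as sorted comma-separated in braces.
Constraint 1 (W != X) on D(W)={1,3,5,6} D(X)={3,4,5,6}: no change
Constraint 2 (Y < X) on D(Y)={2,3,4,5,6} D(X)={3,4,5,6}: Y {2,3,4,5,6}->{2,3,4,5}
Constraint 3 (X != W) on D(X)={3,4,5,6} D(W)={1,3,5,6}: no change
So after all 3 constraints: D(W) = {1,3,5,6}

Answer: {1,3,5,6}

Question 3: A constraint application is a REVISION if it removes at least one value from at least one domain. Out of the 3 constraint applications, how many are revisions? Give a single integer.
Constraint 1 (W != X) on D(W)={1,3,5,6} D(X)={3,4,5,6}: no change => not a revision
Constraint 2 (Y < X) on D(Y)={2,3,4,5,6} D(X)={3,4,5,6}: Y {2,3,4,5,6}->{2,3,4,5} => REVISION
Constraint 3 (X != W) on D(X)={3,4,5,6} D(W)={1,3,5,6}: no change => not a revision
Total revisions = 1

Answer: 1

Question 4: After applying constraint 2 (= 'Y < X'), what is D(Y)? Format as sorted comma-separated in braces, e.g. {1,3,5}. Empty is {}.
Answer: {2,3,4,5}

Derivation:
Constraint 1 (W != X) on D(W)={1,3,5,6} D(X)={3,4,5,6}: no change
Constraint 2 (Y < X) on D(Y)={2,3,4,5,6} D(X)={3,4,5,6}: Y {2,3,4,5,6}->{2,3,4,5}
So after constraint 2: D(Y) = {2,3,4,5}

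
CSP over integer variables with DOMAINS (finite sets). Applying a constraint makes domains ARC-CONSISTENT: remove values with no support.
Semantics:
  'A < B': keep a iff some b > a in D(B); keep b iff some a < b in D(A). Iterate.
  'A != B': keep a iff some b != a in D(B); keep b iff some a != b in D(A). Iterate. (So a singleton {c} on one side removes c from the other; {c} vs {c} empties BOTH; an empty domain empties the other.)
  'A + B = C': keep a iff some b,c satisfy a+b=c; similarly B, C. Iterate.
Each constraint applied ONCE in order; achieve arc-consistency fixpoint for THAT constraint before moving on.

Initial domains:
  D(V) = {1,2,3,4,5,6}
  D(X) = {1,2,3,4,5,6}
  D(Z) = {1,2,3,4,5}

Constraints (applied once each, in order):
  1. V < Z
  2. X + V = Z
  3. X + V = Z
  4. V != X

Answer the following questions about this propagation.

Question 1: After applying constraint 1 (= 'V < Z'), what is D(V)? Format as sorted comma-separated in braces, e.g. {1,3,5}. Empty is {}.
Constraint 1 (V < Z) on D(V)={1,2,3,4,5,6} D(Z)={1,2,3,4,5}: V {1,2,3,4,5,6}->{1,2,3,4}; Z {1,2,3,4,5}->{2,3,4,5}
So after constraint 1: D(V) = {1,2,3,4}

Answer: {1,2,3,4}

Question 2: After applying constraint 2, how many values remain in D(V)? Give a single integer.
Constraint 1 (V < Z) on D(V)={1,2,3,4,5,6} D(Z)={1,2,3,4,5}: V {1,2,3,4,5,6}->{1,2,3,4}; Z {1,2,3,4,5}->{2,3,4,5}
Constraint 2 (X + V = Z) on D(X)={1,2,3,4,5,6} D(V)={1,2,3,4} D(Z)={2,3,4,5}: X {1,2,3,4,5,6}->{1,2,3,4}
So after constraint 2: D(V)={1,2,3,4}, size = 4

Answer: 4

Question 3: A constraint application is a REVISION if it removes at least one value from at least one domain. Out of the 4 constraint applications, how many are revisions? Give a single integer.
Constraint 1 (V < Z) on D(V)={1,2,3,4,5,6} D(Z)={1,2,3,4,5}: V {1,2,3,4,5,6}->{1,2,3,4}; Z {1,2,3,4,5}->{2,3,4,5} => REVISION
Constraint 2 (X + V = Z) on D(X)={1,2,3,4,5,6} D(V)={1,2,3,4} D(Z)={2,3,4,5}: X {1,2,3,4,5,6}->{1,2,3,4} => REVISION
Constraint 3 (X + V = Z) on D(X)={1,2,3,4} D(V)={1,2,3,4} D(Z)={2,3,4,5}: no change => not a revision
Constraint 4 (V != X) on D(V)={1,2,3,4} D(X)={1,2,3,4}: no change => not a revision
Total revisions = 2

Answer: 2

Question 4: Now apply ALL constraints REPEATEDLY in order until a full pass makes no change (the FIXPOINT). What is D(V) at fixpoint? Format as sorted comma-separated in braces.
Answer: {1,2,3,4}

Derivation:
pass 0 (initial): D(V)={1,2,3,4,5,6}
pass 1: V {1,2,3,4,5,6}->{1,2,3,4}; X {1,2,3,4,5,6}->{1,2,3,4}; Z {1,2,3,4,5}->{2,3,4,5}
pass 2: no change
Fixpoint after 2 passes: D(V) = {1,2,3,4}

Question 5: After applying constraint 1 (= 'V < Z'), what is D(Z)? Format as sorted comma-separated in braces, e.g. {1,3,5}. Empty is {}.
Constraint 1 (V < Z) on D(V)={1,2,3,4,5,6} D(Z)={1,2,3,4,5}: V {1,2,3,4,5,6}->{1,2,3,4}; Z {1,2,3,4,5}->{2,3,4,5}
So after constraint 1: D(Z) = {2,3,4,5}

Answer: {2,3,4,5}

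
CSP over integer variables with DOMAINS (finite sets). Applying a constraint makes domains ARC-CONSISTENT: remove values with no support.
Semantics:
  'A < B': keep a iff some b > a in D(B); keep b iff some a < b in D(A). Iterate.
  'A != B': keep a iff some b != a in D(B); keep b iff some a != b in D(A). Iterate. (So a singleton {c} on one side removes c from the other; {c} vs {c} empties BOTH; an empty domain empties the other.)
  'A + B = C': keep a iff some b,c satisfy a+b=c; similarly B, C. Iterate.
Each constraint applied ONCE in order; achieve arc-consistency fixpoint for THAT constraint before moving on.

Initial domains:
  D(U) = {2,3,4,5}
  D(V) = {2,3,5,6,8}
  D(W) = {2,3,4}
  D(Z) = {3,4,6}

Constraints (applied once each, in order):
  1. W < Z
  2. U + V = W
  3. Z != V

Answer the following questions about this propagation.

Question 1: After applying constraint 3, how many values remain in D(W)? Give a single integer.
Answer: 1

Derivation:
Constraint 1 (W < Z) on D(W)={2,3,4} D(Z)={3,4,6}: no change
Constraint 2 (U + V = W) on D(U)={2,3,4,5} D(V)={2,3,5,6,8} D(W)={2,3,4}: U {2,3,4,5}->{2}; V {2,3,5,6,8}->{2}; W {2,3,4}->{4}
Constraint 3 (Z != V) on D(Z)={3,4,6} D(V)={2}: no change
So after constraint 3: D(W)={4}, size = 1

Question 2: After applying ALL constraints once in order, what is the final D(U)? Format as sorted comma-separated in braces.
Constraint 1 (W < Z) on D(W)={2,3,4} D(Z)={3,4,6}: no change
Constraint 2 (U + V = W) on D(U)={2,3,4,5} D(V)={2,3,5,6,8} D(W)={2,3,4}: U {2,3,4,5}->{2}; V {2,3,5,6,8}->{2}; W {2,3,4}->{4}
Constraint 3 (Z != V) on D(Z)={3,4,6} D(V)={2}: no change
So after all 3 constraints: D(U) = {2}

Answer: {2}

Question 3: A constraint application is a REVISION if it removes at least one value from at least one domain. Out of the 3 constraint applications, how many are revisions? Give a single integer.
Answer: 1

Derivation:
Constraint 1 (W < Z) on D(W)={2,3,4} D(Z)={3,4,6}: no change => not a revision
Constraint 2 (U + V = W) on D(U)={2,3,4,5} D(V)={2,3,5,6,8} D(W)={2,3,4}: U {2,3,4,5}->{2}; V {2,3,5,6,8}->{2}; W {2,3,4}->{4} => REVISION
Constraint 3 (Z != V) on D(Z)={3,4,6} D(V)={2}: no change => not a revision
Total revisions = 1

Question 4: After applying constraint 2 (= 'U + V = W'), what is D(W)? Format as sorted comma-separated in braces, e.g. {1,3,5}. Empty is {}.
Answer: {4}

Derivation:
Constraint 1 (W < Z) on D(W)={2,3,4} D(Z)={3,4,6}: no change
Constraint 2 (U + V = W) on D(U)={2,3,4,5} D(V)={2,3,5,6,8} D(W)={2,3,4}: U {2,3,4,5}->{2}; V {2,3,5,6,8}->{2}; W {2,3,4}->{4}
So after constraint 2: D(W) = {4}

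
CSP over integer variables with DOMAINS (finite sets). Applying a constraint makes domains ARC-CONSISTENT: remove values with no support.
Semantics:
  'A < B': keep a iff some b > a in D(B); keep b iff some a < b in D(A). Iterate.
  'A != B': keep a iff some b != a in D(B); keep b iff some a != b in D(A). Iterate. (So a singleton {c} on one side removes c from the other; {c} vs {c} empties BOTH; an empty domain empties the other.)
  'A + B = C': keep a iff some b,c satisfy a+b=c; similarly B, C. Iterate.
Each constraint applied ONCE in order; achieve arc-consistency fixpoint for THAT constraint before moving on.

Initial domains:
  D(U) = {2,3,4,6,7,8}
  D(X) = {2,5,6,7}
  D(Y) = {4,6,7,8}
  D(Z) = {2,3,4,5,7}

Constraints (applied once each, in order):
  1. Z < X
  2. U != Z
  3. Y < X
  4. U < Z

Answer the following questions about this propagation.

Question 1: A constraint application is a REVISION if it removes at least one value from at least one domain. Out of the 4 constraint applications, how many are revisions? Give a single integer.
Constraint 1 (Z < X) on D(Z)={2,3,4,5,7} D(X)={2,5,6,7}: Z {2,3,4,5,7}->{2,3,4,5}; X {2,5,6,7}->{5,6,7} => REVISION
Constraint 2 (U != Z) on D(U)={2,3,4,6,7,8} D(Z)={2,3,4,5}: no change => not a revision
Constraint 3 (Y < X) on D(Y)={4,6,7,8} D(X)={5,6,7}: Y {4,6,7,8}->{4,6} => REVISION
Constraint 4 (U < Z) on D(U)={2,3,4,6,7,8} D(Z)={2,3,4,5}: U {2,3,4,6,7,8}->{2,3,4}; Z {2,3,4,5}->{3,4,5} => REVISION
Total revisions = 3

Answer: 3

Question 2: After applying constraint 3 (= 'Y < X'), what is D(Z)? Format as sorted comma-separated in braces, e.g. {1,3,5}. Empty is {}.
Answer: {2,3,4,5}

Derivation:
Constraint 1 (Z < X) on D(Z)={2,3,4,5,7} D(X)={2,5,6,7}: Z {2,3,4,5,7}->{2,3,4,5}; X {2,5,6,7}->{5,6,7}
Constraint 2 (U != Z) on D(U)={2,3,4,6,7,8} D(Z)={2,3,4,5}: no change
Constraint 3 (Y < X) on D(Y)={4,6,7,8} D(X)={5,6,7}: Y {4,6,7,8}->{4,6}
So after constraint 3: D(Z) = {2,3,4,5}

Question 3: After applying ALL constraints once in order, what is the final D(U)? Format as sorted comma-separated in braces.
Answer: {2,3,4}

Derivation:
Constraint 1 (Z < X) on D(Z)={2,3,4,5,7} D(X)={2,5,6,7}: Z {2,3,4,5,7}->{2,3,4,5}; X {2,5,6,7}->{5,6,7}
Constraint 2 (U != Z) on D(U)={2,3,4,6,7,8} D(Z)={2,3,4,5}: no change
Constraint 3 (Y < X) on D(Y)={4,6,7,8} D(X)={5,6,7}: Y {4,6,7,8}->{4,6}
Constraint 4 (U < Z) on D(U)={2,3,4,6,7,8} D(Z)={2,3,4,5}: U {2,3,4,6,7,8}->{2,3,4}; Z {2,3,4,5}->{3,4,5}
So after all 4 constraints: D(U) = {2,3,4}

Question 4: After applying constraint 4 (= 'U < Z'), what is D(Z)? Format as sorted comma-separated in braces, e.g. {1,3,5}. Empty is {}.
Constraint 1 (Z < X) on D(Z)={2,3,4,5,7} D(X)={2,5,6,7}: Z {2,3,4,5,7}->{2,3,4,5}; X {2,5,6,7}->{5,6,7}
Constraint 2 (U != Z) on D(U)={2,3,4,6,7,8} D(Z)={2,3,4,5}: no change
Constraint 3 (Y < X) on D(Y)={4,6,7,8} D(X)={5,6,7}: Y {4,6,7,8}->{4,6}
Constraint 4 (U < Z) on D(U)={2,3,4,6,7,8} D(Z)={2,3,4,5}: U {2,3,4,6,7,8}->{2,3,4}; Z {2,3,4,5}->{3,4,5}
So after constraint 4: D(Z) = {3,4,5}

Answer: {3,4,5}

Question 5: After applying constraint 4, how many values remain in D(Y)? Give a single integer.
Constraint 1 (Z < X) on D(Z)={2,3,4,5,7} D(X)={2,5,6,7}: Z {2,3,4,5,7}->{2,3,4,5}; X {2,5,6,7}->{5,6,7}
Constraint 2 (U != Z) on D(U)={2,3,4,6,7,8} D(Z)={2,3,4,5}: no change
Constraint 3 (Y < X) on D(Y)={4,6,7,8} D(X)={5,6,7}: Y {4,6,7,8}->{4,6}
Constraint 4 (U < Z) on D(U)={2,3,4,6,7,8} D(Z)={2,3,4,5}: U {2,3,4,6,7,8}->{2,3,4}; Z {2,3,4,5}->{3,4,5}
So after constraint 4: D(Y)={4,6}, size = 2

Answer: 2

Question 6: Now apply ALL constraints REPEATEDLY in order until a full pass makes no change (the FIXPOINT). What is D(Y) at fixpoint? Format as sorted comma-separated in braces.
Answer: {4,6}

Derivation:
pass 0 (initial): D(Y)={4,6,7,8}
pass 1: U {2,3,4,6,7,8}->{2,3,4}; X {2,5,6,7}->{5,6,7}; Y {4,6,7,8}->{4,6}; Z {2,3,4,5,7}->{3,4,5}
pass 2: no change
Fixpoint after 2 passes: D(Y) = {4,6}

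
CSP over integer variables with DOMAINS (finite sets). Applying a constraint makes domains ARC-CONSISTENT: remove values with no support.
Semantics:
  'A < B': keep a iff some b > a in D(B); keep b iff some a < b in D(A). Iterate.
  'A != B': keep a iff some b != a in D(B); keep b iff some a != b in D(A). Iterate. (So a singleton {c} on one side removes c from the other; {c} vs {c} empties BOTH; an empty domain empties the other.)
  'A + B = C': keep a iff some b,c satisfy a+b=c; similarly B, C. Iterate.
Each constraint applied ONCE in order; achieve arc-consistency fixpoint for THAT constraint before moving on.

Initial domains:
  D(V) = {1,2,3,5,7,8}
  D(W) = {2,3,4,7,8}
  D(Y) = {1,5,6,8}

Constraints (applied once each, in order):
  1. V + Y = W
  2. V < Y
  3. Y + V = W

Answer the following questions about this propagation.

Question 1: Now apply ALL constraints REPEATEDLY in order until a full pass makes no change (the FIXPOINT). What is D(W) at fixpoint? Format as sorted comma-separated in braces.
Answer: {7,8}

Derivation:
pass 0 (initial): D(W)={2,3,4,7,8}
pass 1: V {1,2,3,5,7,8}->{1,2,3}; W {2,3,4,7,8}->{7,8}; Y {1,5,6,8}->{5,6}
pass 2: no change
Fixpoint after 2 passes: D(W) = {7,8}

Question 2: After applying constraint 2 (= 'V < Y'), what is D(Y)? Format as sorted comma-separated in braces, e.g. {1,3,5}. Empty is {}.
Answer: {5,6}

Derivation:
Constraint 1 (V + Y = W) on D(V)={1,2,3,5,7,8} D(Y)={1,5,6,8} D(W)={2,3,4,7,8}: V {1,2,3,5,7,8}->{1,2,3,7}; Y {1,5,6,8}->{1,5,6}
Constraint 2 (V < Y) on D(V)={1,2,3,7} D(Y)={1,5,6}: V {1,2,3,7}->{1,2,3}; Y {1,5,6}->{5,6}
So after constraint 2: D(Y) = {5,6}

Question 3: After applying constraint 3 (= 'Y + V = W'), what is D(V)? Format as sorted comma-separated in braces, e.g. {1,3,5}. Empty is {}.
Constraint 1 (V + Y = W) on D(V)={1,2,3,5,7,8} D(Y)={1,5,6,8} D(W)={2,3,4,7,8}: V {1,2,3,5,7,8}->{1,2,3,7}; Y {1,5,6,8}->{1,5,6}
Constraint 2 (V < Y) on D(V)={1,2,3,7} D(Y)={1,5,6}: V {1,2,3,7}->{1,2,3}; Y {1,5,6}->{5,6}
Constraint 3 (Y + V = W) on D(Y)={5,6} D(V)={1,2,3} D(W)={2,3,4,7,8}: W {2,3,4,7,8}->{7,8}
So after constraint 3: D(V) = {1,2,3}

Answer: {1,2,3}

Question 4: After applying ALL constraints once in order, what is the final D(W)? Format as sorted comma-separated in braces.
Answer: {7,8}

Derivation:
Constraint 1 (V + Y = W) on D(V)={1,2,3,5,7,8} D(Y)={1,5,6,8} D(W)={2,3,4,7,8}: V {1,2,3,5,7,8}->{1,2,3,7}; Y {1,5,6,8}->{1,5,6}
Constraint 2 (V < Y) on D(V)={1,2,3,7} D(Y)={1,5,6}: V {1,2,3,7}->{1,2,3}; Y {1,5,6}->{5,6}
Constraint 3 (Y + V = W) on D(Y)={5,6} D(V)={1,2,3} D(W)={2,3,4,7,8}: W {2,3,4,7,8}->{7,8}
So after all 3 constraints: D(W) = {7,8}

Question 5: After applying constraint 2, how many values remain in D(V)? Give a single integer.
Constraint 1 (V + Y = W) on D(V)={1,2,3,5,7,8} D(Y)={1,5,6,8} D(W)={2,3,4,7,8}: V {1,2,3,5,7,8}->{1,2,3,7}; Y {1,5,6,8}->{1,5,6}
Constraint 2 (V < Y) on D(V)={1,2,3,7} D(Y)={1,5,6}: V {1,2,3,7}->{1,2,3}; Y {1,5,6}->{5,6}
So after constraint 2: D(V)={1,2,3}, size = 3

Answer: 3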